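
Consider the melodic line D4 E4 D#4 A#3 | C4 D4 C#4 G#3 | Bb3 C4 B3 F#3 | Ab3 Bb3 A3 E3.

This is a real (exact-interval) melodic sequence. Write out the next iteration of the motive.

Gb3 Ab3 G3 D3

Taking 4-note groups, the heads are D4, C4, Bb3, Ab3: the pattern moves down a 2nd.
Statement 5 starts on Gb3 and keeps the same exact contour: Gb3 Ab3 G3 D3.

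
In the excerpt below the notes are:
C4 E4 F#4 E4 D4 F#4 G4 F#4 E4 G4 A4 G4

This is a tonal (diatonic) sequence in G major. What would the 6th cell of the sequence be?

A4 C5 D5 C5

Unit = 4 notes; the statements start on C4, D4, E4, moving up a 2nd each time.
Extending up a 2nd: F#4 → G4 → A4.
Statement 6 starts on A4 and keeps the same diatonic contour: A4 C5 D5 C5.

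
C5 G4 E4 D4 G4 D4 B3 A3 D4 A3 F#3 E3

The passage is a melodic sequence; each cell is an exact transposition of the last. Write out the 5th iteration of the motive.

E3 B2 G#2 F#2

With a 4-note motive the entries are C5, G4, D4, each down a 4th from the previous.
Extending down a 4th: A3 → E3.
So cell 5 is E3 B2 G#2 F#2.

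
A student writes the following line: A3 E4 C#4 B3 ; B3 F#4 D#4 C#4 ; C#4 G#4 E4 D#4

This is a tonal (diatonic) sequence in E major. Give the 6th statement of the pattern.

F#4 C#5 A4 G#4

With a 4-note motive the entries are A3, B3, C#4, each up a 2nd from the previous.
Carrying on: D#4 → E4 → F#4.
From F#4 the diatonic shape gives F#4 C#5 A4 G#4.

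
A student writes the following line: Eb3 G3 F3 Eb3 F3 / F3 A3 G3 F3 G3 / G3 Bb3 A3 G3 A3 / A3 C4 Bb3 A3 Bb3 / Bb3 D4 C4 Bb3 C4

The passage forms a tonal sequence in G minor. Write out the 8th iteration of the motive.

Eb4 G4 F4 Eb4 F4

Unit = 5 notes; the statements start on Eb3, F3, G3, A3, Bb3, moving up a 2nd each time.
Extending up a 2nd: C4 → D4 → Eb4.
So cell 8 is Eb4 G4 F4 Eb4 F4.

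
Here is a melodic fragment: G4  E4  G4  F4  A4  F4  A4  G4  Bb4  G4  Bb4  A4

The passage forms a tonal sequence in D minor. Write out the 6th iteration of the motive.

E5 C5 E5 D5

Unit = 4 notes; the statements start on G4, A4, Bb4, moving up a 2nd each time.
Continuing the starts: C5 → D5 → E5.
From E5 the diatonic shape gives E5 C5 E5 D5.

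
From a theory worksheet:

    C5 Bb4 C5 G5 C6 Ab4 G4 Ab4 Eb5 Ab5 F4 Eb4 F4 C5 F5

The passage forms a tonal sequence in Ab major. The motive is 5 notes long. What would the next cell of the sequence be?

The 5-note cells begin on C5, Ab4, F4 — each down a 3rd from the last.
So cell 4 is Db4 C4 Db4 Ab4 Db5.

Db4 C4 Db4 Ab4 Db5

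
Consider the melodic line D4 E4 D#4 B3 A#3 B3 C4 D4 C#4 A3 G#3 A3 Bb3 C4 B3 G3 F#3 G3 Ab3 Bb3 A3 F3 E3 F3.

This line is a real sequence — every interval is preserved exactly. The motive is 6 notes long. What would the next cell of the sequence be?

With a 6-note motive the entries are D4, C4, Bb3, Ab3, each down a 2nd from the previous.
Statement 5 starts on Gb3 and keeps the same exact contour: Gb3 Ab3 G3 Eb3 D3 Eb3.

Gb3 Ab3 G3 Eb3 D3 Eb3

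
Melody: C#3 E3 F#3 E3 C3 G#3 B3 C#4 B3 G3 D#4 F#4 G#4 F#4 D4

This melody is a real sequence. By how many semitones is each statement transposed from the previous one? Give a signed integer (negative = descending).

7

Taking 5-note groups, the heads are C#3, G#3, D#4: the pattern moves up a 5th.
Counting half-steps from C#3 to G#3: 7.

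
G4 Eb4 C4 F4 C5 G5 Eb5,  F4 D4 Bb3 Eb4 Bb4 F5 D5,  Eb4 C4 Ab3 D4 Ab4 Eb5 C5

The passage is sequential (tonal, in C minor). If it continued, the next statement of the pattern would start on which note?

D4

Taking 7-note groups, the heads are G4, F4, Eb4: the pattern moves down a 2nd.
One more step down a 2nd gives D4.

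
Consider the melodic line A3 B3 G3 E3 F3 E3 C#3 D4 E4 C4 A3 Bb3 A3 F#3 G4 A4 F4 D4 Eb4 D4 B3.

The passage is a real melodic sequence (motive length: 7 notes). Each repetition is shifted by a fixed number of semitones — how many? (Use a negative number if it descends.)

5

With a 7-note motive the entries are A3, D4, G4, each up a 4th from the previous.
A3→D4 is 62 − 57 = 5 semitones.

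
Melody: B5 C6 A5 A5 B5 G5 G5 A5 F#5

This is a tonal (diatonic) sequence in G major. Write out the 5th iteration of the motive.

E5 F#5 D5

With a 3-note motive the entries are B5, A5, G5, each down a 2nd from the previous.
Carrying on: F#5 → E5.
So cell 5 is E5 F#5 D5.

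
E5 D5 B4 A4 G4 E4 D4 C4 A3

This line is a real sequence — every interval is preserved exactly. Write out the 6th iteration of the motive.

Taking 3-note groups, the heads are E5, A4, D4: the pattern moves down a 5th.
Extending down a 5th: G3 → C3 → F2.
From F2 the exact shape gives F2 Eb2 C2.

F2 Eb2 C2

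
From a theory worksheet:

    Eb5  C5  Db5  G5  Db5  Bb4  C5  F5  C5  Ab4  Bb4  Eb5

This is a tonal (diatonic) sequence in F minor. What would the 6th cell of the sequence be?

With a 4-note motive the entries are Eb5, Db5, C5, each down a 2nd from the previous.
Extending down a 2nd: Bb4 → Ab4 → G4.
From G4 the diatonic shape gives G4 Eb4 F4 Bb4.

G4 Eb4 F4 Bb4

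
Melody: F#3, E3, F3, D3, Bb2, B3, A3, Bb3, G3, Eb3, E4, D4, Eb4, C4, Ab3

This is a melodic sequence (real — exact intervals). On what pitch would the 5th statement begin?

The 5-note cells begin on F#3, B3, E4 — each up a 4th from the last.
Continuing: A4 → D5. Statement 5 starts on D5.

D5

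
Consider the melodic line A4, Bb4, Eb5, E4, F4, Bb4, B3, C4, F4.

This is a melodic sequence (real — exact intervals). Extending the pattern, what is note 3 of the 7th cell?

A2

Grouping in 3s, the 3rd note of each cell is Eb5, Bb4, F4.
Extending down a 4th: C4 → G3 → D3 → A2.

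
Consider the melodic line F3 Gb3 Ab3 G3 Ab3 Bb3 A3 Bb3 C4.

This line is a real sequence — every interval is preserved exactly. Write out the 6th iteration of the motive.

Unit = 3 notes; the statements start on F3, G3, A3, moving up a 2nd each time.
Carrying on: B3 → C#4 → D#4.
From D#4 the exact shape gives D#4 E4 F#4.

D#4 E4 F#4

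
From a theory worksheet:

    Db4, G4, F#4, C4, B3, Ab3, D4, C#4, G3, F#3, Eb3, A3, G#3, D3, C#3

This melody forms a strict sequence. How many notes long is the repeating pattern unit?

5

15 notes total. Splitting into 3 groups of 5:
Db4 G4 F#4 C4 B3 | Ab3 D4 C#4 G3 F#3 | Eb3 A3 G#3 D3 C#3
That's a consistent down a 4th shift per cell, and no other grouping gives one.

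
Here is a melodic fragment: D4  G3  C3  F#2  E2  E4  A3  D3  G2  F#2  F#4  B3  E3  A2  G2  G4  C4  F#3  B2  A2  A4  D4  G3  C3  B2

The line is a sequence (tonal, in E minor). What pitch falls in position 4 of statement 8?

F#3

With 5-note cells, note 4 of each statement runs F#2, G2, A2, B2, C3.
Extending up a 2nd: D3 → E3 → F#3.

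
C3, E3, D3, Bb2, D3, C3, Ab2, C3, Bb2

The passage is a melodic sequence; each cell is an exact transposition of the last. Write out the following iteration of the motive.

Gb2 Bb2 Ab2

With a 3-note motive the entries are C3, Bb2, Ab2, each down a 2nd from the previous.
From Gb2 the exact shape gives Gb2 Bb2 Ab2.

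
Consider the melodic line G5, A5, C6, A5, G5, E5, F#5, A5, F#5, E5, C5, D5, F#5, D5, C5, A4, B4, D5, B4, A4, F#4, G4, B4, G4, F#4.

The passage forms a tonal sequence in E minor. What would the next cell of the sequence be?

D4 E4 G4 E4 D4

The 5-note cells begin on G5, E5, C5, A4, F#4 — each down a 3rd from the last.
Statement 6 starts on D4 and keeps the same diatonic contour: D4 E4 G4 E4 D4.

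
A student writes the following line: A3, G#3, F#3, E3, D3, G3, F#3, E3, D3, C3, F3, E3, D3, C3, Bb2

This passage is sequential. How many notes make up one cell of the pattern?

15 notes total. Splitting into 3 groups of 5:
A3 G#3 F#3 E3 D3 | G3 F#3 E3 D3 C3 | F3 E3 D3 C3 Bb2
Every group is a transposition down a 2nd of the one before; no shorter unit works.

5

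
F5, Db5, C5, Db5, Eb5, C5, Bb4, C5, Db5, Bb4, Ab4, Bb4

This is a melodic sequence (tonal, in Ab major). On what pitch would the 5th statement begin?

The 4-note cells begin on F5, Eb5, Db5 — each down a 2nd from the last.
Continuing: C5 → Bb4. Statement 5 starts on Bb4.

Bb4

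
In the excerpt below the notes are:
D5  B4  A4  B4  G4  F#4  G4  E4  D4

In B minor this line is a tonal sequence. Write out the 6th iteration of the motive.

A3 F#3 E3

Taking 3-note groups, the heads are D5, B4, G4: the pattern moves down a 3rd.
Extending down a 3rd: E4 → C#4 → A3.
So cell 6 is A3 F#3 E3.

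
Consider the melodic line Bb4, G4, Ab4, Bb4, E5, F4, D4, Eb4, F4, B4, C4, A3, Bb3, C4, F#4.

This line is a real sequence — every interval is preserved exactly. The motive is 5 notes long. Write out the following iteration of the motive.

The 5-note cells begin on Bb4, F4, C4 — each down a 4th from the last.
From G3 the exact shape gives G3 E3 F3 G3 C#4.

G3 E3 F3 G3 C#4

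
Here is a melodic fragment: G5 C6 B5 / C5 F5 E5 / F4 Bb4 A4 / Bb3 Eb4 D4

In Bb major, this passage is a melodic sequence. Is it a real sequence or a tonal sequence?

Each cell has the same semitone pattern (5, -1) — intervals are preserved exactly.
And B5 lies outside Bb major, so the sequence is real rather than tonal.

real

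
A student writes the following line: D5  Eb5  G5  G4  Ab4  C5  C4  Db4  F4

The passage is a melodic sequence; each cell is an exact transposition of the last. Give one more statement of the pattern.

The 3-note cells begin on D5, G4, C4 — each down a 5th from the last.
Statement 4 starts on F3 and keeps the same exact contour: F3 Gb3 Bb3.

F3 Gb3 Bb3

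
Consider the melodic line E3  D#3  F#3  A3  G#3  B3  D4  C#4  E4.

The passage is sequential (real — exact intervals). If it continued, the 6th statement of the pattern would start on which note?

F5

Taking 3-note groups, the heads are E3, A3, D4: the pattern moves up a 4th.
Extending the heads up a 4th: G4 → C5 → F5.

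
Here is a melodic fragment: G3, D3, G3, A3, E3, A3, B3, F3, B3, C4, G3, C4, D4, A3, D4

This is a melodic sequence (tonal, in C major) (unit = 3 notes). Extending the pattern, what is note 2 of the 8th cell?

D4

Grouping in 3s, the 2nd note of each cell is D3, E3, F3, G3, A3.
Carrying that up a 2nd forward: B3 → C4 → D4.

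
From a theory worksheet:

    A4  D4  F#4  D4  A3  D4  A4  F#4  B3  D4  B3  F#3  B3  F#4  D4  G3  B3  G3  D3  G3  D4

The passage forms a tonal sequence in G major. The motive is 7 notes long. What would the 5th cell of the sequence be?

G3 C3 E3 C3 G2 C3 G3

Taking 7-note groups, the heads are A4, F#4, D4: the pattern moves down a 3rd.
Continuing the starts: B3 → G3.
So cell 5 is G3 C3 E3 C3 G2 C3 G3.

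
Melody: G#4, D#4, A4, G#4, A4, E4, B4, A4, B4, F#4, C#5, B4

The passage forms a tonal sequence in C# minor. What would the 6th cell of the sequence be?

E5 B4 F#5 E5

With a 4-note motive the entries are G#4, A4, B4, each up a 2nd from the previous.
Extending up a 2nd: C#5 → D#5 → E5.
So cell 6 is E5 B4 F#5 E5.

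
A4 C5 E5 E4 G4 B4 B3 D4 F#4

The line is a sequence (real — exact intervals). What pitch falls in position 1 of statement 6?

Grouping in 3s, the 1st note of each cell is A4, E4, B3.
Each moves down a 4th. Continuing: F#3 → C#3 → G#2.

G#2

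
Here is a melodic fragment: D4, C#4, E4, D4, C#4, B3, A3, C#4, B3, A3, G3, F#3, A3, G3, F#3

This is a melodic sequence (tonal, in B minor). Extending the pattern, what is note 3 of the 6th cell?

The unit is 5 notes. Position-3 pitches of the 3 shown cells: E4, C#4, A3.
Each moves down a 3rd. Continuing: F#3 → D3 → B2.

B2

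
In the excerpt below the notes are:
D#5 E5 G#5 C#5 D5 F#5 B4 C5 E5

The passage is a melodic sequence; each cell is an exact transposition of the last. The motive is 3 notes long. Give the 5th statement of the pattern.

G4 Ab4 C5

Taking 3-note groups, the heads are D#5, C#5, B4: the pattern moves down a 2nd.
Continuing the starts: A4 → G4.
Statement 5 starts on G4 and keeps the same exact contour: G4 Ab4 C5.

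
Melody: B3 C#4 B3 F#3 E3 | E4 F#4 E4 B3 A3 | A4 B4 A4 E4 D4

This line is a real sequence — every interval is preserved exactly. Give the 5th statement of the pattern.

Taking 5-note groups, the heads are B3, E4, A4: the pattern moves up a 4th.
Carrying on: D5 → G5.
From G5 the exact shape gives G5 A5 G5 D5 C5.

G5 A5 G5 D5 C5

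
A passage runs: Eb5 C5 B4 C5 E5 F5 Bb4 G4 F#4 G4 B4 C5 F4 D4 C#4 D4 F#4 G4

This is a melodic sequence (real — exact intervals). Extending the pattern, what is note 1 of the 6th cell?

D3

Grouping in 6s, the 1st note of each cell is Eb5, Bb4, F4.
Carrying that down a 4th forward: C4 → G3 → D3.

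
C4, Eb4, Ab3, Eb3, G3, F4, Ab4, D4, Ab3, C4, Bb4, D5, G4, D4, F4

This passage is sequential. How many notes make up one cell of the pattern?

15 notes total. Splitting into 3 groups of 5:
C4 Eb4 Ab3 Eb3 G3 | F4 Ab4 D4 Ab3 C4 | Bb4 D5 G4 D4 F4
Each cell is the previous one up a 4th — so the unit is 5 notes.

5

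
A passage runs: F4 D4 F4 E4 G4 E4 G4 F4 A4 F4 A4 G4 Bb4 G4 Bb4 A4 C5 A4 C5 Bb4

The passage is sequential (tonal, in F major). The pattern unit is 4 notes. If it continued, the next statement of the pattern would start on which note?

D5

The 4-note cells begin on F4, G4, A4, Bb4, C5 — each up a 2nd from the last.
The next head, up a 2nd from C5, is D5.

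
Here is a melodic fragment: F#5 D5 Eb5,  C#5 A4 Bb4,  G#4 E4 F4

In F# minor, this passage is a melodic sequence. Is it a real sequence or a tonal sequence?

Each cell has the same semitone pattern (-4, 1) — intervals are preserved exactly.
And Eb5 lies outside F# minor, so the sequence is real rather than tonal.

real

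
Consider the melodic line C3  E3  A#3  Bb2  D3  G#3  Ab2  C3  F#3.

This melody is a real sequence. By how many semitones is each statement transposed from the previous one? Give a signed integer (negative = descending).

-2

Taking 3-note groups, the heads are C3, Bb2, Ab2: the pattern moves down a 2nd.
C3→Bb2 is 46 − 48 = -2 semitones.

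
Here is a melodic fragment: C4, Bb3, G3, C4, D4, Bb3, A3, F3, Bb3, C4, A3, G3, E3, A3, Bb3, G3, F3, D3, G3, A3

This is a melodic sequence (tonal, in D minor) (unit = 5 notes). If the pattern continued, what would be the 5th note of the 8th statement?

The unit is 5 notes. Position-5 pitches of the 4 shown cells: D4, C4, Bb3, A3.
Each moves down a 2nd. Continuing: G3 → F3 → E3 → D3.

D3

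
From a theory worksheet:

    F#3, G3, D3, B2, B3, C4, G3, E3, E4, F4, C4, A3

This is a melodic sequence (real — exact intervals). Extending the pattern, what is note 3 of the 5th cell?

Grouping in 4s, the 3rd note of each cell is D3, G3, C4.
Carrying that up a 4th forward: F4 → Bb4.

Bb4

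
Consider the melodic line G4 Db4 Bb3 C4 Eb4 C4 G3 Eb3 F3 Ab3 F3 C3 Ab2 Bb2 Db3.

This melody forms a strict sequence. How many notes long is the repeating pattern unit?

Try groups of 5 (3 cells in 15 notes):
G4 Db4 Bb3 C4 Eb4 | C4 G3 Eb3 F3 Ab3 | F3 C3 Ab2 Bb2 Db3
That's a consistent down a 5th shift per cell, and no other grouping gives one.

5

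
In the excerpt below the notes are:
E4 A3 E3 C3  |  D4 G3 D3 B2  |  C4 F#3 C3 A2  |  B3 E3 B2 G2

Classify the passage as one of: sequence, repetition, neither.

Each 4-note cell is the previous one transposed down a 2nd.

sequence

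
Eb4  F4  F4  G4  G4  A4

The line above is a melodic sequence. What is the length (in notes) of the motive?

There are 6 notes; a 2-note unit gives 3 cells:
Eb4 F4 | F4 G4 | G4 A4
Each cell is the previous one up a 2nd — so the unit is 2 notes.

2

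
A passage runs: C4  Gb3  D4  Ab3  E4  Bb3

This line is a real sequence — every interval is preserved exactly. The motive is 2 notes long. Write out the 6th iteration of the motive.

Taking 2-note groups, the heads are C4, D4, E4: the pattern moves up a 2nd.
Extending up a 2nd: F#4 → G#4 → A#4.
From A#4 the exact shape gives A#4 E4.

A#4 E4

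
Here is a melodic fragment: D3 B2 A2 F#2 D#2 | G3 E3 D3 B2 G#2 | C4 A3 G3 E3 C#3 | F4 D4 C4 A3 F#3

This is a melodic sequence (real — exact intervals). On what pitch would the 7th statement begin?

Ab5

Taking 5-note groups, the heads are D3, G3, C4, F4: the pattern moves up a 4th.
Extending the heads up a 4th: Bb4 → Eb5 → Ab5.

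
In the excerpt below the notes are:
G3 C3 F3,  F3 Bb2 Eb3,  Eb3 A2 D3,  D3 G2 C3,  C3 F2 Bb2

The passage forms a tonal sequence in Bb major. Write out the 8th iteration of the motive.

G2 C2 F2

Unit = 3 notes; the statements start on G3, F3, Eb3, D3, C3, moving down a 2nd each time.
Carrying on: Bb2 → A2 → G2.
So cell 8 is G2 C2 F2.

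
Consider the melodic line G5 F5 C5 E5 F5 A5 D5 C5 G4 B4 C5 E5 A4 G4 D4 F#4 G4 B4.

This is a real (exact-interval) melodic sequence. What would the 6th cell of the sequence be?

With a 6-note motive the entries are G5, D5, A4, each down a 4th from the previous.
Extending down a 4th: E4 → B3 → F#3.
Statement 6 starts on F#3 and keeps the same exact contour: F#3 E3 B2 D#3 E3 G#3.

F#3 E3 B2 D#3 E3 G#3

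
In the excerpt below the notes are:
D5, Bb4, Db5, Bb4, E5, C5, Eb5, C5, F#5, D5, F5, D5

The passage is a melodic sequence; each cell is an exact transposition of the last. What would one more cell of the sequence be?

G#5 E5 G5 E5

Unit = 4 notes; the statements start on D5, E5, F#5, moving up a 2nd each time.
So cell 4 is G#5 E5 G5 E5.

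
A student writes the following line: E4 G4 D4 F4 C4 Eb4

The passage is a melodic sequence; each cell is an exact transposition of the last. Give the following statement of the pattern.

Bb3 Db4

Unit = 2 notes; the statements start on E4, D4, C4, moving down a 2nd each time.
Statement 4 starts on Bb3 and keeps the same exact contour: Bb3 Db4.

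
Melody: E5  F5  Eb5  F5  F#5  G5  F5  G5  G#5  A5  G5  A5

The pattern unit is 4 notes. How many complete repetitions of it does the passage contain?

12 notes in groups of 4 gives 12/4 = 3 statements.
Starts: E5, F#5, G#5 — each up a 2nd.

3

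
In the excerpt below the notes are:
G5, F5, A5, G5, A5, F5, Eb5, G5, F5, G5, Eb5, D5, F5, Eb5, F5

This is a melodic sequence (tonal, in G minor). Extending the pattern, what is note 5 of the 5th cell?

The unit is 5 notes. Position-5 pitches of the 3 shown cells: A5, G5, F5.
Extending down a 2nd: Eb5 → D5.

D5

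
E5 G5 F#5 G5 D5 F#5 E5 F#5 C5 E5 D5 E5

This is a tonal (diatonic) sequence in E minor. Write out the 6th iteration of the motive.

G4 B4 A4 B4

Unit = 4 notes; the statements start on E5, D5, C5, moving down a 2nd each time.
Continuing the starts: B4 → A4 → G4.
So cell 6 is G4 B4 A4 B4.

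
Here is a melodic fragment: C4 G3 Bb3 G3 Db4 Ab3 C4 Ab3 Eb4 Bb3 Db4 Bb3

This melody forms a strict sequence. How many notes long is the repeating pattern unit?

12 notes total. Splitting into 3 groups of 4:
C4 G3 Bb3 G3 | Db4 Ab3 C4 Ab3 | Eb4 Bb3 Db4 Bb3
Every group is a transposition up a 2nd of the one before; no shorter unit works.

4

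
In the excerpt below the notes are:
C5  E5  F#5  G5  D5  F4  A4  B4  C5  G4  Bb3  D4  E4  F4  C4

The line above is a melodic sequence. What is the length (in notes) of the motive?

15 notes total. Splitting into 3 groups of 5:
C5 E5 F#5 G5 D5 | F4 A4 B4 C5 G4 | Bb3 D4 E4 F4 C4
Each cell is the previous one down a 5th — so the unit is 5 notes.

5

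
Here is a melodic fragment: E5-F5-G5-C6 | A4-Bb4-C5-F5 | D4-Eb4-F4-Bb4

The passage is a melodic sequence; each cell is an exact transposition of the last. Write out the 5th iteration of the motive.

C3 Db3 Eb3 Ab3

Taking 4-note groups, the heads are E5, A4, D4: the pattern moves down a 5th.
Continuing the starts: G3 → C3.
So cell 5 is C3 Db3 Eb3 Ab3.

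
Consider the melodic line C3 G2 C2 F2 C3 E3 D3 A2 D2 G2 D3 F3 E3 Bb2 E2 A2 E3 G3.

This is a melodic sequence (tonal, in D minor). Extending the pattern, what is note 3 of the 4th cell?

F2

With 6-note cells, note 3 of each statement runs C2, D2, E2.
Each moves up a 2nd; the next is F2.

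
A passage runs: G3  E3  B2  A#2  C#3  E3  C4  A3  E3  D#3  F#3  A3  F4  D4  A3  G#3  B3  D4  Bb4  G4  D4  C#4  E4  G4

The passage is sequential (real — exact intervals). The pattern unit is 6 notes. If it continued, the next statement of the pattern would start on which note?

With a 6-note motive the entries are G3, C4, F4, Bb4, each up a 4th from the previous.
The next head, up a 4th from Bb4, is Eb5.

Eb5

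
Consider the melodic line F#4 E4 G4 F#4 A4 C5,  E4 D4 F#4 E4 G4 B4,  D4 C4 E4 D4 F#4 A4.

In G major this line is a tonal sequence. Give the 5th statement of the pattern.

Unit = 6 notes; the statements start on F#4, E4, D4, moving down a 2nd each time.
Continuing the starts: C4 → B3.
Statement 5 starts on B3 and keeps the same diatonic contour: B3 A3 C4 B3 D4 F#4.

B3 A3 C4 B3 D4 F#4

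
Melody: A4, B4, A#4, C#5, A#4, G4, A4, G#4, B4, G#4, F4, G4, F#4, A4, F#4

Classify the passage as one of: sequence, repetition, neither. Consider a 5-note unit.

sequence

Each 5-note cell is the previous one transposed down a 2nd.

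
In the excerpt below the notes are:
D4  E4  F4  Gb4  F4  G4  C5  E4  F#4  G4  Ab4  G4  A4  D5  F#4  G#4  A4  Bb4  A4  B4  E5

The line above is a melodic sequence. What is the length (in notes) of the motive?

7

Try groups of 7 (3 cells in 21 notes):
D4 E4 F4 Gb4 F4 G4 C5 | E4 F#4 G4 Ab4 G4 A4 D5 | F#4 G#4 A4 Bb4 A4 B4 E5
Each cell is the previous one up a 2nd — so the unit is 7 notes.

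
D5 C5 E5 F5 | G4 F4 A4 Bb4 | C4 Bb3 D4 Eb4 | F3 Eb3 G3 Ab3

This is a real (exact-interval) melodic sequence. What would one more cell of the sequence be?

The 4-note cells begin on D5, G4, C4, F3 — each down a 5th from the last.
Statement 5 starts on Bb2 and keeps the same exact contour: Bb2 Ab2 C3 Db3.

Bb2 Ab2 C3 Db3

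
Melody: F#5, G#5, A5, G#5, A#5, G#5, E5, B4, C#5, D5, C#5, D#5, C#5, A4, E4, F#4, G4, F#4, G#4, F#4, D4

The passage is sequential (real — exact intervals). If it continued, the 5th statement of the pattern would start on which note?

Unit = 7 notes; the statements start on F#5, B4, E4, moving down a 5th each time.
Extending the heads down a 5th: A3 → D3.

D3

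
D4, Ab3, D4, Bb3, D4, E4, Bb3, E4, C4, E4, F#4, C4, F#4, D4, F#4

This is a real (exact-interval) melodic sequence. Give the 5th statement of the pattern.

A#4 E4 A#4 F#4 A#4

Taking 5-note groups, the heads are D4, E4, F#4: the pattern moves up a 2nd.
Carrying on: G#4 → A#4.
Statement 5 starts on A#4 and keeps the same exact contour: A#4 E4 A#4 F#4 A#4.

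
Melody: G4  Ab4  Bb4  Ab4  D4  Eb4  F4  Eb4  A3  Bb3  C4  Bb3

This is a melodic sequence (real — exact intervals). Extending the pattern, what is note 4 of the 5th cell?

Grouping in 4s, the 4th note of each cell is Ab4, Eb4, Bb3.
Extending down a 4th: F3 → C3.

C3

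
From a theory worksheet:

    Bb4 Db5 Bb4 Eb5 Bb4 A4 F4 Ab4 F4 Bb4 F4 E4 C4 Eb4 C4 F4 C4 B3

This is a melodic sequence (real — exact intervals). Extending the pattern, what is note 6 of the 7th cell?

With 6-note cells, note 6 of each statement runs A4, E4, B3.
Each moves down a 4th. Continuing: F#3 → C#3 → G#2 → D#2.

D#2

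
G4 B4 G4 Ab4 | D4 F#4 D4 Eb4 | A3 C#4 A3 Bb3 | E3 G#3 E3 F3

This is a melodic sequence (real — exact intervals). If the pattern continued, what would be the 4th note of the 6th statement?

G2

The unit is 4 notes. Position-4 pitches of the 4 shown cells: Ab4, Eb4, Bb3, F3.
Carrying that down a 4th forward: C3 → G2.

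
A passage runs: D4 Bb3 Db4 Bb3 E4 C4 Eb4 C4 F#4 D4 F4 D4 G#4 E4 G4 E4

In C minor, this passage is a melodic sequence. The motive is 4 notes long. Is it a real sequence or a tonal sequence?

Each cell has the same semitone pattern (-4, 3, -3) — intervals are preserved exactly.
And Db4 lies outside C minor, so the sequence is real rather than tonal.

real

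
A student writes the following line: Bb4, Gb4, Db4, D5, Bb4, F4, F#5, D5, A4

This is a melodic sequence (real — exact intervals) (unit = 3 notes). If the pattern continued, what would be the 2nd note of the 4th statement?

With 3-note cells, note 2 of each statement runs Gb4, Bb4, D5.
Each moves up a 3rd; the next is F#5.

F#5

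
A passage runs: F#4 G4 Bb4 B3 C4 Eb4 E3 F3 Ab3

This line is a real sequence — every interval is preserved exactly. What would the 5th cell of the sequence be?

D2 Eb2 Gb2

Taking 3-note groups, the heads are F#4, B3, E3: the pattern moves down a 5th.
Extending down a 5th: A2 → D2.
Statement 5 starts on D2 and keeps the same exact contour: D2 Eb2 Gb2.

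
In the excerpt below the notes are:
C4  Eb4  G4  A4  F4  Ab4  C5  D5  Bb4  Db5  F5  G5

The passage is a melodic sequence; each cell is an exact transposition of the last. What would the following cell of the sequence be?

Unit = 4 notes; the statements start on C4, F4, Bb4, moving up a 4th each time.
So cell 4 is Eb5 Gb5 Bb5 C6.

Eb5 Gb5 Bb5 C6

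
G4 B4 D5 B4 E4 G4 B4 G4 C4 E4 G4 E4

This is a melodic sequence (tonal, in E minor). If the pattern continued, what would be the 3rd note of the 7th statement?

With 4-note cells, note 3 of each statement runs D5, B4, G4.
Extending down a 3rd: E4 → C4 → A3 → F#3.

F#3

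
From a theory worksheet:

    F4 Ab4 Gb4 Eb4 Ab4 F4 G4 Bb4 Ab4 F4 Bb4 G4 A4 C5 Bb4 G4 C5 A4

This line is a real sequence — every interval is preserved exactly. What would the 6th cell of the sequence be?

D#5 F#5 E5 C#5 F#5 D#5

Unit = 6 notes; the statements start on F4, G4, A4, moving up a 2nd each time.
Continuing the starts: B4 → C#5 → D#5.
From D#5 the exact shape gives D#5 F#5 E5 C#5 F#5 D#5.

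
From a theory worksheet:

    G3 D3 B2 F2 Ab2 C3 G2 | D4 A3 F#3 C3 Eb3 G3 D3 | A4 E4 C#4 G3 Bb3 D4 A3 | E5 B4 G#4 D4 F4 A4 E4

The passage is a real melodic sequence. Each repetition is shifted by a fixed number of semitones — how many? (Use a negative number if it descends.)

7

With a 7-note motive the entries are G3, D4, A4, E5, each up a 5th from the previous.
G3 to D4 spans +7 semitones.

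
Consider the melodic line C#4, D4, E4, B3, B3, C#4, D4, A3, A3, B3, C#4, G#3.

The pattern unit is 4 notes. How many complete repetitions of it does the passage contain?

3

12 notes in groups of 4 gives 12/4 = 3 statements.
Starts: C#4, B3, A3 — each down a 2nd.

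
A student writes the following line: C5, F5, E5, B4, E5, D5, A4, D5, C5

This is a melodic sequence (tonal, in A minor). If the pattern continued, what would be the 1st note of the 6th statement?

The unit is 3 notes. Position-1 pitches of the 3 shown cells: C5, B4, A4.
Carrying that down a 2nd forward: G4 → F4 → E4.

E4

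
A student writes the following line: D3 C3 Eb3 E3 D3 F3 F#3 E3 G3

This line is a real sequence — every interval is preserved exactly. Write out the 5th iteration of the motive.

A#3 G#3 B3

The 3-note cells begin on D3, E3, F#3 — each up a 2nd from the last.
Continuing the starts: G#3 → A#3.
Statement 5 starts on A#3 and keeps the same exact contour: A#3 G#3 B3.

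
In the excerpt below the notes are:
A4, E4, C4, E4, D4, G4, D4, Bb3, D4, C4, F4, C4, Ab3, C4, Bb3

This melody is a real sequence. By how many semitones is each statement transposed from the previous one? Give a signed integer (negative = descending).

With a 5-note motive the entries are A4, G4, F4, each down a 2nd from the previous.
A4→G4 is 67 − 69 = -2 semitones.

-2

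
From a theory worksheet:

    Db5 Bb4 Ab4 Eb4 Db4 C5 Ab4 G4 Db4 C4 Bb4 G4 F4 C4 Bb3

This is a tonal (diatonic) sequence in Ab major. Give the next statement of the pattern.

Ab4 F4 Eb4 Bb3 Ab3

With a 5-note motive the entries are Db5, C5, Bb4, each down a 2nd from the previous.
Statement 4 starts on Ab4 and keeps the same diatonic contour: Ab4 F4 Eb4 Bb3 Ab3.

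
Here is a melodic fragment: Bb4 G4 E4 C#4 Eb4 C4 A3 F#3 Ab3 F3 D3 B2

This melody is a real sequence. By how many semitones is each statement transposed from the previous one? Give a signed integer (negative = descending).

-7

Unit = 4 notes; the statements start on Bb4, Eb4, Ab3, moving down a 5th each time.
Counting half-steps from Bb4 to Eb4: -7.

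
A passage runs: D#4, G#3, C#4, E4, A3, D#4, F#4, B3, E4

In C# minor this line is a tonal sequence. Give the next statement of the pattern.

Taking 3-note groups, the heads are D#4, E4, F#4: the pattern moves up a 2nd.
Statement 4 starts on G#4 and keeps the same diatonic contour: G#4 C#4 F#4.

G#4 C#4 F#4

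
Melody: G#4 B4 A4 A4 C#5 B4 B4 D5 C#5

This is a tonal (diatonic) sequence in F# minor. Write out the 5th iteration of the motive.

D5 F#5 E5

Unit = 3 notes; the statements start on G#4, A4, B4, moving up a 2nd each time.
Carrying on: C#5 → D5.
Statement 5 starts on D5 and keeps the same diatonic contour: D5 F#5 E5.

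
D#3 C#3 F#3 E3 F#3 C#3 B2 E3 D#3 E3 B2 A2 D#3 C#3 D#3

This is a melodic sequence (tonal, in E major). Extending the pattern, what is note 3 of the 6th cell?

A2

The unit is 5 notes. Position-3 pitches of the 3 shown cells: F#3, E3, D#3.
Extending down a 2nd: C#3 → B2 → A2.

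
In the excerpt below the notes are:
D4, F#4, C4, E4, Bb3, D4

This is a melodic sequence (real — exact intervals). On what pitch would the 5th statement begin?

Gb3

The 2-note cells begin on D4, C4, Bb3 — each down a 2nd from the last.
Continuing: Ab3 → Gb3. Statement 5 starts on Gb3.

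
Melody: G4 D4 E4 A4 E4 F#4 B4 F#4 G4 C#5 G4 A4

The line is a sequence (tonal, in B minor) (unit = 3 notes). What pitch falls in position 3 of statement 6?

C#5

The unit is 3 notes. Position-3 pitches of the 4 shown cells: E4, F#4, G4, A4.
Extending up a 2nd: B4 → C#5.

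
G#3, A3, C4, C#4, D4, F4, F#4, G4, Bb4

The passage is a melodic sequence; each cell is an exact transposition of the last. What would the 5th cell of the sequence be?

The 3-note cells begin on G#3, C#4, F#4 — each up a 4th from the last.
Carrying on: B4 → E5.
From E5 the exact shape gives E5 F5 Ab5.

E5 F5 Ab5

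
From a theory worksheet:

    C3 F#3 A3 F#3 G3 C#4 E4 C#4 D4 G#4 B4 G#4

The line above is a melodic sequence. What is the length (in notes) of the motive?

4

Try groups of 4 (3 cells in 12 notes):
C3 F#3 A3 F#3 | G3 C#4 E4 C#4 | D4 G#4 B4 G#4
Each cell is the previous one up a 5th — so the unit is 4 notes.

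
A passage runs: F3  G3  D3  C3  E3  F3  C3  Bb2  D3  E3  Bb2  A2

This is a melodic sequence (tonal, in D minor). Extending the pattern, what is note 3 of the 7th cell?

Grouping in 4s, the 3rd note of each cell is D3, C3, Bb2.
Carrying that down a 2nd forward: A2 → G2 → F2 → E2.

E2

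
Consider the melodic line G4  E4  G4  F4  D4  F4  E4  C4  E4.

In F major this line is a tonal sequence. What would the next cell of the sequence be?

D4 Bb3 D4

Unit = 3 notes; the statements start on G4, F4, E4, moving down a 2nd each time.
Statement 4 starts on D4 and keeps the same diatonic contour: D4 Bb3 D4.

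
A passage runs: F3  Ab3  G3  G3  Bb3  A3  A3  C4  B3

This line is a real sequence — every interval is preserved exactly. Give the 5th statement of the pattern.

C#4 E4 D#4

With a 3-note motive the entries are F3, G3, A3, each up a 2nd from the previous.
Extending up a 2nd: B3 → C#4.
So cell 5 is C#4 E4 D#4.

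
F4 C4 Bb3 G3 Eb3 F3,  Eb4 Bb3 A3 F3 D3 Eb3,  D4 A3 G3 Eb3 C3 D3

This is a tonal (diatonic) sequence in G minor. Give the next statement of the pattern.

The 6-note cells begin on F4, Eb4, D4 — each down a 2nd from the last.
So cell 4 is C4 G3 F3 D3 Bb2 C3.

C4 G3 F3 D3 Bb2 C3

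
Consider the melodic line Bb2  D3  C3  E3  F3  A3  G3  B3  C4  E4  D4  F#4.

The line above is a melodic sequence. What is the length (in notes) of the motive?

There are 12 notes; a 4-note unit gives 3 cells:
Bb2 D3 C3 E3 | F3 A3 G3 B3 | C4 E4 D4 F#4
Every group is a transposition up a 5th of the one before; no shorter unit works.

4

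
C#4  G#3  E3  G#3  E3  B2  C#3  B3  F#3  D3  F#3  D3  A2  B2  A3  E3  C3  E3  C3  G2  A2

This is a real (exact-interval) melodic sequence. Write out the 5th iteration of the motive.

The 7-note cells begin on C#4, B3, A3 — each down a 2nd from the last.
Carrying on: G3 → F3.
So cell 5 is F3 C3 Ab2 C3 Ab2 Eb2 F2.

F3 C3 Ab2 C3 Ab2 Eb2 F2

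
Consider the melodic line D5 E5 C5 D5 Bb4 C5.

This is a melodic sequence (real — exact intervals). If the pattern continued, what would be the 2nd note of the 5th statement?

Ab4

With 2-note cells, note 2 of each statement runs E5, D5, C5.
Extending down a 2nd: Bb4 → Ab4.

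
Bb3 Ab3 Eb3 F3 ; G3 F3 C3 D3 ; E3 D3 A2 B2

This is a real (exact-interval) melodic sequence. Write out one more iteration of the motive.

C#3 B2 F#2 G#2

Taking 4-note groups, the heads are Bb3, G3, E3: the pattern moves down a 3rd.
From C#3 the exact shape gives C#3 B2 F#2 G#2.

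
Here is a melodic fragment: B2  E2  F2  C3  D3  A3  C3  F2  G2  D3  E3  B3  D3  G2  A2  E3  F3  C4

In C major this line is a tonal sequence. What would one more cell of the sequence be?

Taking 6-note groups, the heads are B2, C3, D3: the pattern moves up a 2nd.
So cell 4 is E3 A2 B2 F3 G3 D4.

E3 A2 B2 F3 G3 D4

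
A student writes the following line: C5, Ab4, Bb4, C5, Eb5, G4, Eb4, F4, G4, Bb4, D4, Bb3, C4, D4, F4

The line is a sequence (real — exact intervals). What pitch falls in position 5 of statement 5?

G3

The unit is 5 notes. Position-5 pitches of the 3 shown cells: Eb5, Bb4, F4.
Extending down a 4th: C4 → G3.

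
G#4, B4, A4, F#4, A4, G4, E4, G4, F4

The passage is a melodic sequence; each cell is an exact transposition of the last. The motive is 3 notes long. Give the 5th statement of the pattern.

Taking 3-note groups, the heads are G#4, F#4, E4: the pattern moves down a 2nd.
Carrying on: D4 → C4.
Statement 5 starts on C4 and keeps the same exact contour: C4 Eb4 Db4.

C4 Eb4 Db4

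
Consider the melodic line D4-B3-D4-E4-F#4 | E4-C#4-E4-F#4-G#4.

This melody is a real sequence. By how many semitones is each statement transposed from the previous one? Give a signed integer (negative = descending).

2

Taking 5-note groups, the heads are D4, E4: the pattern moves up a 2nd.
Counting half-steps from D4 to E4: 2.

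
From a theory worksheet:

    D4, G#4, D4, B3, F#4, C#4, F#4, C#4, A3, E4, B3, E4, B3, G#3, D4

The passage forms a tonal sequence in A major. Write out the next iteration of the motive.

Taking 5-note groups, the heads are D4, C#4, B3: the pattern moves down a 2nd.
Statement 4 starts on A3 and keeps the same diatonic contour: A3 D4 A3 F#3 C#4.

A3 D4 A3 F#3 C#4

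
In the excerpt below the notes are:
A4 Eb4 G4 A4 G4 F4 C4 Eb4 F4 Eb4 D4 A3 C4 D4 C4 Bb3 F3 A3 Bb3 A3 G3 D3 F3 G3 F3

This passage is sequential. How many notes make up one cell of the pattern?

5

There are 25 notes; a 5-note unit gives 5 cells:
A4 Eb4 G4 A4 G4 | F4 C4 Eb4 F4 Eb4 | D4 A3 C4 D4 C4 | Bb3 F3 A3 Bb3 A3 | G3 D3 F3 G3 F3
Every group is a transposition down a 3rd of the one before; no shorter unit works.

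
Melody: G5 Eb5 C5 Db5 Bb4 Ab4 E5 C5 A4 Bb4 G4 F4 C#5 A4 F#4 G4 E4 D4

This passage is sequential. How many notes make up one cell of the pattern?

18 notes total. Splitting into 3 groups of 6:
G5 Eb5 C5 Db5 Bb4 Ab4 | E5 C5 A4 Bb4 G4 F4 | C#5 A4 F#4 G4 E4 D4
Each cell is the previous one down a 3rd — so the unit is 6 notes.

6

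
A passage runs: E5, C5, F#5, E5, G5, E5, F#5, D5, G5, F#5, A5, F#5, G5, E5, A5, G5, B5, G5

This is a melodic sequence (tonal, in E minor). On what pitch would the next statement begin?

A5

Unit = 6 notes; the statements start on E5, F#5, G5, moving up a 2nd each time.
One more step up a 2nd gives A5.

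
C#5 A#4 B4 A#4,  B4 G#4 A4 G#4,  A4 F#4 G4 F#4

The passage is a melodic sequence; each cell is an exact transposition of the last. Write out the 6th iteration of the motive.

Eb4 C4 Db4 C4

With a 4-note motive the entries are C#5, B4, A4, each down a 2nd from the previous.
Extending down a 2nd: G4 → F4 → Eb4.
From Eb4 the exact shape gives Eb4 C4 Db4 C4.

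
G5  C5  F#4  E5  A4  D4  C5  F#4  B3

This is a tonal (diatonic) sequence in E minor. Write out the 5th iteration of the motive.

Unit = 3 notes; the statements start on G5, E5, C5, moving down a 3rd each time.
Carrying on: A4 → F#4.
Statement 5 starts on F#4 and keeps the same diatonic contour: F#4 B3 E3.

F#4 B3 E3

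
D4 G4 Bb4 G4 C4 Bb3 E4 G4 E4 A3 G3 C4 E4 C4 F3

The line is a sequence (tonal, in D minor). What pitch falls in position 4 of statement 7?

With 5-note cells, note 4 of each statement runs G4, E4, C4.
Carrying that down a 3rd forward: A3 → F3 → D3 → Bb2.

Bb2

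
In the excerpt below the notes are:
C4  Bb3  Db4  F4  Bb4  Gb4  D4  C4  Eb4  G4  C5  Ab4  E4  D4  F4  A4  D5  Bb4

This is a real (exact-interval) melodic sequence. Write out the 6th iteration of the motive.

With a 6-note motive the entries are C4, D4, E4, each up a 2nd from the previous.
Continuing the starts: F#4 → G#4 → A#4.
So cell 6 is A#4 G#4 B4 D#5 G#5 E5.

A#4 G#4 B4 D#5 G#5 E5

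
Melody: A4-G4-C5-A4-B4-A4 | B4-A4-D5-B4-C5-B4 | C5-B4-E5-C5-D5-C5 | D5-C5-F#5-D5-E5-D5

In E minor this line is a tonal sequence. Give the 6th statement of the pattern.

The 6-note cells begin on A4, B4, C5, D5 — each up a 2nd from the last.
Extending up a 2nd: E5 → F#5.
From F#5 the diatonic shape gives F#5 E5 A5 F#5 G5 F#5.

F#5 E5 A5 F#5 G5 F#5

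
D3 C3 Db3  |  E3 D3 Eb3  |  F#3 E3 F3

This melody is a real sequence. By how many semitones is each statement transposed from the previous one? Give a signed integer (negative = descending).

2

Taking 3-note groups, the heads are D3, E3, F#3: the pattern moves up a 2nd.
D3→E3 is 52 − 50 = 2 semitones.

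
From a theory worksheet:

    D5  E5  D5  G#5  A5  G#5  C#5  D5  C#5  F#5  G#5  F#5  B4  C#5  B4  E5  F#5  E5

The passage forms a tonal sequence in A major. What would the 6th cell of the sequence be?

With a 6-note motive the entries are D5, C#5, B4, each down a 2nd from the previous.
Carrying on: A4 → G#4 → F#4.
From F#4 the diatonic shape gives F#4 G#4 F#4 B4 C#5 B4.

F#4 G#4 F#4 B4 C#5 B4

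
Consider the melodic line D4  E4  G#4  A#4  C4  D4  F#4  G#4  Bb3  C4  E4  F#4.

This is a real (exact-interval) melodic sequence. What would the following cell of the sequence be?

Ab3 Bb3 D4 E4

Unit = 4 notes; the statements start on D4, C4, Bb3, moving down a 2nd each time.
Statement 4 starts on Ab3 and keeps the same exact contour: Ab3 Bb3 D4 E4.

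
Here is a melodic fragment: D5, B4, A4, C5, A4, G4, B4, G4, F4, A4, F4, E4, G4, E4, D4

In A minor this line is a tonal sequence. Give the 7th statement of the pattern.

The 3-note cells begin on D5, C5, B4, A4, G4 — each down a 2nd from the last.
Carrying on: F4 → E4.
From E4 the diatonic shape gives E4 C4 B3.

E4 C4 B3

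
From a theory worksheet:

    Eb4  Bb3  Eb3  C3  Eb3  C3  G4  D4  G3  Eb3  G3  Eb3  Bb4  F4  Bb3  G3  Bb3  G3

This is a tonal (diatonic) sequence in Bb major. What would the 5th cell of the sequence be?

With a 6-note motive the entries are Eb4, G4, Bb4, each up a 3rd from the previous.
Carrying on: D5 → F5.
From F5 the diatonic shape gives F5 C5 F4 D4 F4 D4.

F5 C5 F4 D4 F4 D4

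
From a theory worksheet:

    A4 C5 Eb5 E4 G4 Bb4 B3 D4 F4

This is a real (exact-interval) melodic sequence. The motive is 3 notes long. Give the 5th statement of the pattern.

C#3 E3 G3

Taking 3-note groups, the heads are A4, E4, B3: the pattern moves down a 4th.
Continuing the starts: F#3 → C#3.
From C#3 the exact shape gives C#3 E3 G3.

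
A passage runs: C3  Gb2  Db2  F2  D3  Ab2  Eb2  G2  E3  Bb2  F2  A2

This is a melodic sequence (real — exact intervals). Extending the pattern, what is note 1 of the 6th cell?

With 4-note cells, note 1 of each statement runs C3, D3, E3.
Each moves up a 2nd. Continuing: F#3 → G#3 → A#3.

A#3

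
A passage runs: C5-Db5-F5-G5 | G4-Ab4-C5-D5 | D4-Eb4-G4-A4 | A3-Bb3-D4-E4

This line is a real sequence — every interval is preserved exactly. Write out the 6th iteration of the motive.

Unit = 4 notes; the statements start on C5, G4, D4, A3, moving down a 4th each time.
Extending down a 4th: E3 → B2.
So cell 6 is B2 C3 E3 F#3.

B2 C3 E3 F#3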